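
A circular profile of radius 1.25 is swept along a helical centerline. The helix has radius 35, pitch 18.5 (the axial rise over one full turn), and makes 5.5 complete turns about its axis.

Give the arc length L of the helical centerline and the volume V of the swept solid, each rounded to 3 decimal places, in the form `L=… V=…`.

2πR = 2π·35 = 219.911486
per-turn = √(219.911486² + 18.5²) = √(48361.0616 + 342.25) = √48703.3116 = 220.688268
L = 5.5 × 220.688268 = 1213.785473
V = π·1.25² × L = 4.908739 × 1213.785473 = 5958.155509

L=1213.785 V=5958.156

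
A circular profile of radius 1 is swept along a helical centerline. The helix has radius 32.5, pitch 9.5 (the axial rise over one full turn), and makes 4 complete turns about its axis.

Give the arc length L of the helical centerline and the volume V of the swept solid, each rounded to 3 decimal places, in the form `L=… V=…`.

L=817.698 V=2568.873

2πR = 2π·32.5 = 204.203522
per-turn = √(204.203522² + 9.5²) = √(41699.0786 + 90.25) = √41789.3286 = 204.424384
L = 4 × 204.424384 = 817.697534
V = π·1² × L = 3.141593 × 817.697534 = 2568.872566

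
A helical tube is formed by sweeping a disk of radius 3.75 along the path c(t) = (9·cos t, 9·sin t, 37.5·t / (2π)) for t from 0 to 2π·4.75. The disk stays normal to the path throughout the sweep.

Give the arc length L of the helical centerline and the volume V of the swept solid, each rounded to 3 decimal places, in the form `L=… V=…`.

L=322.301 V=14238.812

2πR = 2π·9 = 56.548668
per-turn = √(56.548668² + 37.5²) = √(3197.7518 + 1406.25) = √4604.0018 = 67.852795
L = 4.75 × 67.852795 = 322.300778
V = π·3.75² × L = 44.178647 × 322.300778 = 14238.812179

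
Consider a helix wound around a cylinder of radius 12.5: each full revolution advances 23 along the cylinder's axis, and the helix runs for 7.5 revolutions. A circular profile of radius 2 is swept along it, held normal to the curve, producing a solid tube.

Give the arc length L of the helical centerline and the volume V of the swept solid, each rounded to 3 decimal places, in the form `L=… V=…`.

2πR = 2π·12.5 = 78.539816
per-turn = √(78.539816² + 23²) = √(6168.5028 + 529) = √6697.5028 = 81.838272
L = 7.5 × 81.838272 = 613.787039
V = π·2² × L = 12.566371 × 613.787039 = 7713.075415

L=613.787 V=7713.075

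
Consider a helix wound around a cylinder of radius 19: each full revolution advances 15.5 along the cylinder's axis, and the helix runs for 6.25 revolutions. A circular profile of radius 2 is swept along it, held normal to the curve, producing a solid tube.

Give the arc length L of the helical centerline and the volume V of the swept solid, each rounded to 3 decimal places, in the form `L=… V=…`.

L=752.391 V=9454.824

2πR = 2π·19 = 119.380521
per-turn = √(119.380521² + 15.5²) = √(14251.7088 + 240.25) = √14491.9588 = 120.382552
L = 6.25 × 120.382552 = 752.390948
V = π·2² × L = 12.566371 × 752.390948 = 9454.823501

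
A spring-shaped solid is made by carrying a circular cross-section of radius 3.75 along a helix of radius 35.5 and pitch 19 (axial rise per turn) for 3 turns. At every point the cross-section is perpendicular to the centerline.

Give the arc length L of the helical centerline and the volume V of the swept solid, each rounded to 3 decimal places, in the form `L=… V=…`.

2πR = 2π·35.5 = 223.053078
per-turn = √(223.053078² + 19²) = √(49752.6758 + 361) = √50113.6758 = 223.860840
L = 3 × 223.860840 = 671.582521
V = π·3.75² × L = 44.178647 × 671.582521 = 29669.606905

L=671.583 V=29669.607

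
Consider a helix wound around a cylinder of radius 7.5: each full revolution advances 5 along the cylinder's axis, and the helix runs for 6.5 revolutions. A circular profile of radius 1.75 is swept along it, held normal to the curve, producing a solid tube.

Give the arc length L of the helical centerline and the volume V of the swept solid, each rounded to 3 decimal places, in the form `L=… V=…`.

L=308.025 V=2963.544

2πR = 2π·7.5 = 47.123890
per-turn = √(47.123890² + 5²) = √(2220.6610 + 25) = √2245.6610 = 47.388406
L = 6.5 × 47.388406 = 308.024637
V = π·1.75² × L = 9.621128 × 308.024637 = 2963.544304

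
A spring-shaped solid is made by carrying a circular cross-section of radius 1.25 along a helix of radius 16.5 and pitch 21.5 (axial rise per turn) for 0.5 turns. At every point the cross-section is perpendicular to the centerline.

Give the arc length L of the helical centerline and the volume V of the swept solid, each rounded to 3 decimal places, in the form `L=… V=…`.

2πR = 2π·16.5 = 103.672558
per-turn = √(103.672558² + 21.5²) = √(10747.9992 + 462.25) = √11210.2492 = 105.878464
L = 0.5 × 105.878464 = 52.939232
V = π·1.25² × L = 4.908739 × 52.939232 = 259.864848

L=52.939 V=259.865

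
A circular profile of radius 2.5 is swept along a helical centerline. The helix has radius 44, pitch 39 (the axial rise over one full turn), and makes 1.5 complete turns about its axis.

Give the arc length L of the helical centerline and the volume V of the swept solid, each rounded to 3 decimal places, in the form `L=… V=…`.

2πR = 2π·44 = 276.460154
per-turn = √(276.460154² + 39²) = √(76430.2165 + 1521) = √77951.2165 = 279.197451
L = 1.5 × 279.197451 = 418.796176
V = π·2.5² × L = 19.634954 × 418.796176 = 8223.043688

L=418.796 V=8223.044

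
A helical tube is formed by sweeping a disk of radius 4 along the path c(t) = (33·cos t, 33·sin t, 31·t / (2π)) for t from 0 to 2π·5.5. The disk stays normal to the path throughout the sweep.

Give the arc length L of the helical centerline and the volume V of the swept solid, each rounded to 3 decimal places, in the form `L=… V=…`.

L=1153.073 V=57959.788

2πR = 2π·33 = 207.345115
per-turn = √(207.345115² + 31²) = √(42991.9968 + 961) = √43952.9968 = 209.649700
L = 5.5 × 209.649700 = 1153.073351
V = π·4² × L = 50.265482 × 1153.073351 = 57959.788287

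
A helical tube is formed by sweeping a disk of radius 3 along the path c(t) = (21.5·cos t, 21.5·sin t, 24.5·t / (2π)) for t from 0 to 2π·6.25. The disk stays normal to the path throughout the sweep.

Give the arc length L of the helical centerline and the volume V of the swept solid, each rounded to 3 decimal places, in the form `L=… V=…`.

2πR = 2π·21.5 = 135.088484
per-turn = √(135.088484² + 24.5²) = √(18248.8985 + 600.25) = √18849.1485 = 137.292201
L = 6.25 × 137.292201 = 858.076258
V = π·3² × L = 28.274334 × 858.076258 = 24261.534619

L=858.076 V=24261.535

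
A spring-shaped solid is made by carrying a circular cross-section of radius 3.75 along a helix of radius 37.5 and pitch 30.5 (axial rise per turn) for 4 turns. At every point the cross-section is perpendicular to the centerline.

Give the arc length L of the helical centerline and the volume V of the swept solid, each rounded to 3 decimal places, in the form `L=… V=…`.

L=950.341 V=41984.788

2πR = 2π·37.5 = 235.619449
per-turn = √(235.619449² + 30.5²) = √(55516.5248 + 930.25) = √56446.7748 = 237.585300
L = 4 × 237.585300 = 950.341200
V = π·3.75² × L = 44.178647 × 950.341200 = 41984.788103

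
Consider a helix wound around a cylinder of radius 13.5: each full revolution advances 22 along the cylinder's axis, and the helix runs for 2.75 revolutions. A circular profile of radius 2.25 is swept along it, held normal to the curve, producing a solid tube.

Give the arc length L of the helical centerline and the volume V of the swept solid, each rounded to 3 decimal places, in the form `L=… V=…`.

2πR = 2π·13.5 = 84.823002
per-turn = √(84.823002² + 22²) = √(7194.9416 + 484) = √7678.9416 = 87.629570
L = 2.75 × 87.629570 = 240.981319
V = π·2.25² × L = 15.904313 × 240.981319 = 3832.642272

L=240.981 V=3832.642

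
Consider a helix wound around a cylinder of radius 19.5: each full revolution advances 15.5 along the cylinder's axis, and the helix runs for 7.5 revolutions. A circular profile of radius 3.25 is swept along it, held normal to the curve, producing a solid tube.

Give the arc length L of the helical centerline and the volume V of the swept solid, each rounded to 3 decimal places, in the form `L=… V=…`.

2πR = 2π·19.5 = 122.522113
per-turn = √(122.522113² + 15.5²) = √(15011.6683 + 240.25) = √15251.9183 = 123.498657
L = 7.5 × 123.498657 = 926.239928
V = π·3.25² × L = 33.183072 × 926.239928 = 30735.486591

L=926.240 V=30735.487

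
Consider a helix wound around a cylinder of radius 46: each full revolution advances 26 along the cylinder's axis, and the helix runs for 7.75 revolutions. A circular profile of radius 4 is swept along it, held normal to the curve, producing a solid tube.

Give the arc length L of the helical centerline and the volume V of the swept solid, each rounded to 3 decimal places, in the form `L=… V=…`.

2πR = 2π·46 = 289.026524
per-turn = √(289.026524² + 26²) = √(83536.3317 + 676) = √84212.3317 = 290.193611
L = 7.75 × 290.193611 = 2249.000482
V = π·4² × L = 50.265482 × 2249.000482 = 113047.094294

L=2249.000 V=113047.094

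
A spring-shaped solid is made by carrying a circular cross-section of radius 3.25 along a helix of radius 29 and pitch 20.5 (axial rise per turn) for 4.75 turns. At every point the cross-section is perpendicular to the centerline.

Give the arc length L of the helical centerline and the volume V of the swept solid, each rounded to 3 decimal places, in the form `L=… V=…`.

L=870.969 V=28901.434

2πR = 2π·29 = 182.212374
per-turn = √(182.212374² + 20.5²) = √(33201.3492 + 420.25) = √33621.5992 = 183.361935
L = 4.75 × 183.361935 = 870.969191
V = π·3.25² × L = 33.183072 × 870.969191 = 28901.433734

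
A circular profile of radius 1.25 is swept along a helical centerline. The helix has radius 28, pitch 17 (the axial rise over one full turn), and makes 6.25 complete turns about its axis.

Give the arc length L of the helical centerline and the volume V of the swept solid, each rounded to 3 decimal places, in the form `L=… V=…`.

L=1104.679 V=5422.580

2πR = 2π·28 = 175.929189
per-turn = √(175.929189² + 17²) = √(30951.0794 + 289) = √31240.0794 = 176.748633
L = 6.25 × 176.748633 = 1104.678959
V = π·1.25² × L = 4.908739 × 1104.678959 = 5422.580158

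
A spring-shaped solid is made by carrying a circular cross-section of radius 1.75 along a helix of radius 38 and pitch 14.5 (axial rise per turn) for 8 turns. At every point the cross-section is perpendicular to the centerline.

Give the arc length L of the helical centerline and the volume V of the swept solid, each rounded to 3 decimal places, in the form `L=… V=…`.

2πR = 2π·38 = 238.761042
per-turn = √(238.761042² + 14.5²) = √(57006.8350 + 210.25) = √57217.0850 = 239.200930
L = 8 × 239.200930 = 1913.607442
V = π·1.75² × L = 9.621128 × 1913.607442 = 18411.061186

L=1913.607 V=18411.061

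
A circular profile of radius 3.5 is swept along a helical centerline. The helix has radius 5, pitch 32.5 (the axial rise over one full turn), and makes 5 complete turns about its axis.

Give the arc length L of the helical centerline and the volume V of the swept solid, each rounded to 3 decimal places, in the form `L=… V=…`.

2πR = 2π·5 = 31.415927
per-turn = √(31.415927² + 32.5²) = √(986.9604 + 1056.25) = √2043.2104 = 45.201885
L = 5 × 45.201885 = 226.009427
V = π·3.5² × L = 38.484510 × 226.009427 = 8697.862047

L=226.009 V=8697.862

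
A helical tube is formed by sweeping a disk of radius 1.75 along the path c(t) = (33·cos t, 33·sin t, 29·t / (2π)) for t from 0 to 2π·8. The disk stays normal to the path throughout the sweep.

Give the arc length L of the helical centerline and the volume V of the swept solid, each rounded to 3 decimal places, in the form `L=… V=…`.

2πR = 2π·33 = 207.345115
per-turn = √(207.345115² + 29²) = √(42991.9968 + 841) = √43832.9968 = 209.363313
L = 8 × 209.363313 = 1674.906503
V = π·1.75² × L = 9.621128 × 1674.906503 = 16114.489017

L=1674.907 V=16114.489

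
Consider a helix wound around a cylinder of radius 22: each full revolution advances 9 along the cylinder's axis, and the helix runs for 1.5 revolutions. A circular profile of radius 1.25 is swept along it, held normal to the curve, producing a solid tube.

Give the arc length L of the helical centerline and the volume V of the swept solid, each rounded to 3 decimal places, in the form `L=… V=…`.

L=207.784 V=1019.958

2πR = 2π·22 = 138.230077
per-turn = √(138.230077² + 9²) = √(19107.5541 + 81) = √19188.5541 = 138.522757
L = 1.5 × 138.522757 = 207.784135
V = π·1.25² × L = 4.908739 × 207.784135 = 1019.957988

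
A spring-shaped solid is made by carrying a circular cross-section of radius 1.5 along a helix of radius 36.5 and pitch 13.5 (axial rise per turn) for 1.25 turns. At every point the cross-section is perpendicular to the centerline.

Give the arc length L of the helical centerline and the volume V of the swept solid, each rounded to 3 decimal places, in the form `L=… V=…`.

L=287.167 V=2029.861

2πR = 2π·36.5 = 229.336264
per-turn = √(229.336264² + 13.5²) = √(52595.1219 + 182.25) = √52777.3719 = 229.733262
L = 1.25 × 229.733262 = 287.166578
V = π·1.5² × L = 7.068583 × 287.166578 = 2029.860927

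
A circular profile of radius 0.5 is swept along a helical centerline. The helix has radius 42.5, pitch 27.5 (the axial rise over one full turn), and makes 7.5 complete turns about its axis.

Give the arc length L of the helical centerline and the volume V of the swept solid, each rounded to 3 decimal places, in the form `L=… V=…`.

L=2013.357 V=1581.287

2πR = 2π·42.5 = 267.035376
per-turn = √(267.035376² + 27.5²) = √(71307.8918 + 756.25) = √72064.1418 = 268.447652
L = 7.5 × 268.447652 = 2013.357389
V = π·0.5² × L = 0.785398 × 2013.357389 = 1581.287196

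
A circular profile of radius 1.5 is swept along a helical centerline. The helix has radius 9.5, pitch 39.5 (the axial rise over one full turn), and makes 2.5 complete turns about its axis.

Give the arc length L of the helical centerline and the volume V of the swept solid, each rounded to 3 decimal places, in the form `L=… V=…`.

L=178.941 V=1264.859

2πR = 2π·9.5 = 59.690260
per-turn = √(59.690260² + 39.5²) = √(3562.9272 + 1560.25) = √5123.1772 = 71.576373
L = 2.5 × 71.576373 = 178.940933
V = π·1.5² × L = 7.068583 × 178.940933 = 1264.858920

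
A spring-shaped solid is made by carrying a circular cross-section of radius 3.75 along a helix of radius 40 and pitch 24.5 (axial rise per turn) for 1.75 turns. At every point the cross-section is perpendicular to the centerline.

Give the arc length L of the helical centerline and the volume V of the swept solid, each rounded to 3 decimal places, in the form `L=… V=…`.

L=441.908 V=19522.889

2πR = 2π·40 = 251.327412
per-turn = √(251.327412² + 24.5²) = √(63165.4682 + 600.25) = √63765.7182 = 252.518748
L = 1.75 × 252.518748 = 441.907809
V = π·3.75² × L = 44.178647 × 441.907809 = 19522.888975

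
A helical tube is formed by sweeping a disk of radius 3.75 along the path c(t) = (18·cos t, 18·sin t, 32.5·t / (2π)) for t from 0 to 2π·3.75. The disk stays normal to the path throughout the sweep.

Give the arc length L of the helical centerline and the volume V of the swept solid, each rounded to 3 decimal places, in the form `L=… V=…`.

L=441.279 V=19495.104

2πR = 2π·18 = 113.097336
per-turn = √(113.097336² + 32.5²) = √(12791.0073 + 1056.25) = √13847.2573 = 117.674370
L = 3.75 × 117.674370 = 441.278887
V = π·3.75² × L = 44.178647 × 441.278887 = 19495.104027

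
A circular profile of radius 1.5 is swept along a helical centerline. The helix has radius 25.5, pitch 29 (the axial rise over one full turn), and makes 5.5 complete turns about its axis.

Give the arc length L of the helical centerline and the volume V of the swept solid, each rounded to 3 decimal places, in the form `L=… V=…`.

L=895.535 V=6330.165

2πR = 2π·25.5 = 160.221225
per-turn = √(160.221225² + 29²) = √(25670.8410 + 841) = √26511.8410 = 162.824571
L = 5.5 × 162.824571 = 895.535143
V = π·1.5² × L = 7.068583 × 895.535143 = 6330.164906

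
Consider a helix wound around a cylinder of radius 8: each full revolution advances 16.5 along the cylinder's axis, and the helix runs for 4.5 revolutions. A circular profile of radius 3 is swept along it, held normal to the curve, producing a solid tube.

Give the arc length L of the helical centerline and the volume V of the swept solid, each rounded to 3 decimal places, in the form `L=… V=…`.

L=238.070 V=6731.257

2πR = 2π·8 = 50.265482
per-turn = √(50.265482² + 16.5²) = √(2526.6187 + 272.25) = √2798.8687 = 52.904336
L = 4.5 × 52.904336 = 238.069510
V = π·3² × L = 28.274334 × 238.069510 = 6731.256820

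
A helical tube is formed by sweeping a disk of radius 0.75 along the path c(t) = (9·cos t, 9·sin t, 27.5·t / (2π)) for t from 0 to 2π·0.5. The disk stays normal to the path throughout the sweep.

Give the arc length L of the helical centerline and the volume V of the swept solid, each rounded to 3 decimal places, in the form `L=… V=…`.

L=31.440 V=55.560

2πR = 2π·9 = 56.548668
per-turn = √(56.548668² + 27.5²) = √(3197.7518 + 756.25) = √3954.0018 = 62.880854
L = 0.5 × 62.880854 = 31.440427
V = π·0.75² × L = 1.767146 × 31.440427 = 55.559821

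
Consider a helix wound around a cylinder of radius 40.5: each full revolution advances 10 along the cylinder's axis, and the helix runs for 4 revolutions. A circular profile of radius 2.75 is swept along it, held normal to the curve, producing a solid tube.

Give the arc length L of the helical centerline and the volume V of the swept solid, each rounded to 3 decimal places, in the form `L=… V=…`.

L=1018.662 V=24201.664

2πR = 2π·40.5 = 254.469005
per-turn = √(254.469005² + 10²) = √(64754.4745 + 100) = √64854.4745 = 254.665417
L = 4 × 254.665417 = 1018.661667
V = π·2.75² × L = 23.758294 × 1018.661667 = 24201.663820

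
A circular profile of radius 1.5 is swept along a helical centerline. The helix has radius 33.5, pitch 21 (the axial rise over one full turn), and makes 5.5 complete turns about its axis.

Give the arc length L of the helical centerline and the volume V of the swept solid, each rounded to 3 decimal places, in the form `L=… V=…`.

2πR = 2π·33.5 = 210.486708
per-turn = √(210.486708² + 21²) = √(44304.6542 + 441) = √44745.6542 = 211.531686
L = 5.5 × 211.531686 = 1163.424273
V = π·1.5² × L = 7.068583 × 1163.424273 = 8223.761583

L=1163.424 V=8223.762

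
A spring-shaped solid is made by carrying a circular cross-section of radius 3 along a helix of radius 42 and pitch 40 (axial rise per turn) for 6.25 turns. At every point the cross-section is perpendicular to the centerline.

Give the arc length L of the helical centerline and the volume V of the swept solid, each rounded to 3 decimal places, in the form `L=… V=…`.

L=1668.176 V=47166.553

2πR = 2π·42 = 263.893783
per-turn = √(263.893783² + 40²) = √(69639.9287 + 1600) = √71239.9287 = 266.908090
L = 6.25 × 266.908090 = 1668.175564
V = π·3² × L = 28.274334 × 1668.175564 = 47166.552877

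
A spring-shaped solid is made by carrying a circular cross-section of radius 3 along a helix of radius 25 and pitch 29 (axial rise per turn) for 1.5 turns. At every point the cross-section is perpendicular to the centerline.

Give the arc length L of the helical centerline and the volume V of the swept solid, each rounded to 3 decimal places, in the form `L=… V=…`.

L=239.601 V=6774.567

2πR = 2π·25 = 157.079633
per-turn = √(157.079633² + 29²) = √(24674.0110 + 841) = √25515.0110 = 159.734189
L = 1.5 × 159.734189 = 239.601283
V = π·3² × L = 28.274334 × 239.601283 = 6774.566671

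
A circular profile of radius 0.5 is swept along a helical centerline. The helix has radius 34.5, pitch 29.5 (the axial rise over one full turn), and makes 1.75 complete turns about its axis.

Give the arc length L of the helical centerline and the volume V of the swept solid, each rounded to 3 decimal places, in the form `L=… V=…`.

2πR = 2π·34.5 = 216.769893
per-turn = √(216.769893² + 29.5²) = √(46989.1866 + 870.25) = √47859.4366 = 218.767997
L = 1.75 × 218.767997 = 382.843995
V = π·0.5² × L = 0.785398 × 382.843995 = 300.684970

L=382.844 V=300.685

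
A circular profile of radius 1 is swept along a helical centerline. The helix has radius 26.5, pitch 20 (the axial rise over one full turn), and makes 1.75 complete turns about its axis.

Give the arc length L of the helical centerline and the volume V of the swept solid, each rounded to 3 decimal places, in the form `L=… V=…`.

L=293.477 V=921.986

2πR = 2π·26.5 = 166.504411
per-turn = √(166.504411² + 20²) = √(27723.7188 + 400) = √28123.7188 = 167.701278
L = 1.75 × 167.701278 = 293.477237
V = π·1² × L = 3.141593 × 293.477237 = 921.985932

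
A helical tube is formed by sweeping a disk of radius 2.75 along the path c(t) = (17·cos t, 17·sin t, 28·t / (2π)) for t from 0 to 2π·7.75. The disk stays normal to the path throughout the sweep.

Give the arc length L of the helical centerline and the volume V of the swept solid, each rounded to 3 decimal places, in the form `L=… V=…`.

2πR = 2π·17 = 106.814150
per-turn = √(106.814150² + 28²) = √(11409.2627 + 784) = √12193.2627 = 110.423108
L = 7.75 × 110.423108 = 855.779084
V = π·2.75² × L = 23.758294 × 855.779084 = 20331.851450

L=855.779 V=20331.851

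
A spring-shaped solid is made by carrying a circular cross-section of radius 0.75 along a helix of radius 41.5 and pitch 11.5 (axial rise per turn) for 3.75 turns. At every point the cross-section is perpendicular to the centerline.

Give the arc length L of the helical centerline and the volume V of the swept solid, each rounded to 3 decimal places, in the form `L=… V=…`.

2πR = 2π·41.5 = 260.752190
per-turn = √(260.752190² + 11.5²) = √(67991.7047 + 132.25) = √68123.9547 = 261.005660
L = 3.75 × 261.005660 = 978.771226
V = π·0.75² × L = 1.767146 × 978.771226 = 1729.631528

L=978.771 V=1729.632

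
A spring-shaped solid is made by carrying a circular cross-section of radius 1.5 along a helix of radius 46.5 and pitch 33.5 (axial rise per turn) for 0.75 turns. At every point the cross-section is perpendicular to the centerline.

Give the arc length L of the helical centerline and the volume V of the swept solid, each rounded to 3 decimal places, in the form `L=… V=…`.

2πR = 2π·46.5 = 292.168117
per-turn = √(292.168117² + 33.5²) = √(85362.2085 + 1122.25) = √86484.4585 = 294.082401
L = 0.75 × 294.082401 = 220.561801
V = π·1.5² × L = 7.068583 × 220.561801 = 1559.059498

L=220.562 V=1559.059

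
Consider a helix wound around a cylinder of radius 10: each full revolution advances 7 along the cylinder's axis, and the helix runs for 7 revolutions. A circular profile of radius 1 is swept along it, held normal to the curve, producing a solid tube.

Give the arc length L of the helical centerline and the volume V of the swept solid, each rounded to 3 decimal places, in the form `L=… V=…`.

L=442.544 V=1390.293

2πR = 2π·10 = 62.831853
per-turn = √(62.831853² + 7²) = √(3947.8418 + 49) = √3996.8418 = 63.220580
L = 7 × 63.220580 = 442.544061
V = π·1² × L = 3.141593 × 442.544061 = 1390.293172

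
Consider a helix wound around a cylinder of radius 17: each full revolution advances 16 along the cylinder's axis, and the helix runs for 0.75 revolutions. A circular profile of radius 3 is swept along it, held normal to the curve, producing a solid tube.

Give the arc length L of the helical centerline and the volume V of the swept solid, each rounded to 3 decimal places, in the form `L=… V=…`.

L=81.004 V=2290.345

2πR = 2π·17 = 106.814150
per-turn = √(106.814150² + 16²) = √(11409.2627 + 256) = √11665.2627 = 108.005846
L = 0.75 × 108.005846 = 81.004384
V = π·3² × L = 28.274334 × 81.004384 = 2290.345005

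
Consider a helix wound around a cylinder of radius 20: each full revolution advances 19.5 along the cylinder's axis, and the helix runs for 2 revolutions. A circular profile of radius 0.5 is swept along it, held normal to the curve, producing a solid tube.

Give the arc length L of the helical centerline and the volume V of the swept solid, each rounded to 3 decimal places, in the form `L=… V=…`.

L=254.335 V=199.755

2πR = 2π·20 = 125.663706
per-turn = √(125.663706² + 19.5²) = √(15791.3670 + 380.25) = √16171.6170 = 127.167673
L = 2 × 127.167673 = 254.335346
V = π·0.5² × L = 0.785398 × 254.335346 = 199.754514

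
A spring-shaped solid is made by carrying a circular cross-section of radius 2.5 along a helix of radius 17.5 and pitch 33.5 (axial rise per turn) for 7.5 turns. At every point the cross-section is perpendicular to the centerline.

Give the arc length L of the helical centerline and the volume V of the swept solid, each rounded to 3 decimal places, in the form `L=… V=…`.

2πR = 2π·17.5 = 109.955743
per-turn = √(109.955743² + 33.5²) = √(12090.2654 + 1122.25) = √13212.5154 = 114.945706
L = 7.5 × 114.945706 = 862.092797
V = π·2.5² × L = 19.634954 × 862.092797 = 16927.152487

L=862.093 V=16927.152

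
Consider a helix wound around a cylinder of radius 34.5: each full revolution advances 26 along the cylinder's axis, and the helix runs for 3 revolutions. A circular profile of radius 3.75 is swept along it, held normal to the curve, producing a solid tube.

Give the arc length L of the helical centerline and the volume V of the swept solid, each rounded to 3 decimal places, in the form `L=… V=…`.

L=654.971 V=28935.721

2πR = 2π·34.5 = 216.769893
per-turn = √(216.769893² + 26²) = √(46989.1866 + 676) = √47665.1866 = 218.323582
L = 3 × 218.323582 = 654.970747
V = π·3.75² × L = 44.178647 × 654.970747 = 28935.721210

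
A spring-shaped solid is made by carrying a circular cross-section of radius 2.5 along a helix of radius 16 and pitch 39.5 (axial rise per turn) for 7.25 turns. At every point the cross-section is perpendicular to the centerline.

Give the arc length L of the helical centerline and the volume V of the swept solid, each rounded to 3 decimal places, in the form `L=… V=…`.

2πR = 2π·16 = 100.530965
per-turn = √(100.530965² + 39.5²) = √(10106.4749 + 1560.25) = √11666.7249 = 108.012615
L = 7.25 × 108.012615 = 783.091456
V = π·2.5² × L = 19.634954 × 783.091456 = 15375.964776

L=783.091 V=15375.965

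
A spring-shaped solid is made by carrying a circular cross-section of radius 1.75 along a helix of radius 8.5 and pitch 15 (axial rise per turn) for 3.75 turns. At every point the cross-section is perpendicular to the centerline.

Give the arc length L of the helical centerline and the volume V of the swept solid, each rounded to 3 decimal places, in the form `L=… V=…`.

L=208.026 V=2001.443

2πR = 2π·8.5 = 53.407075
per-turn = √(53.407075² + 15²) = √(2852.3157 + 225) = √3077.3157 = 55.473558
L = 3.75 × 55.473558 = 208.025844
V = π·1.75² × L = 9.621128 × 208.025844 = 2001.443166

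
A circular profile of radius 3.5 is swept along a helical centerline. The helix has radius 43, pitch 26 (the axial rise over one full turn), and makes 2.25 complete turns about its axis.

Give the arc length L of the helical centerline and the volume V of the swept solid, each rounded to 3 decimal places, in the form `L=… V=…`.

2πR = 2π·43 = 270.176968
per-turn = √(270.176968² + 26²) = √(72995.5942 + 676) = √73671.5942 = 271.425117
L = 2.25 × 271.425117 = 610.706513
V = π·3.5² × L = 38.484510 × 610.706513 = 23502.740922

L=610.707 V=23502.741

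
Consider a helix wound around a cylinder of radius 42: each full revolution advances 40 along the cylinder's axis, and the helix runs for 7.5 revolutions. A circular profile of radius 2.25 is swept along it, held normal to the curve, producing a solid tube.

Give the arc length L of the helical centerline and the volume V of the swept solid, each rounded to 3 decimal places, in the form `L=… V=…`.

2πR = 2π·42 = 263.893783
per-turn = √(263.893783² + 40²) = √(69639.9287 + 1600) = √71239.9287 = 266.908090
L = 7.5 × 266.908090 = 2001.810677
V = π·2.25² × L = 15.904313 × 2001.810677 = 31837.423192

L=2001.811 V=31837.423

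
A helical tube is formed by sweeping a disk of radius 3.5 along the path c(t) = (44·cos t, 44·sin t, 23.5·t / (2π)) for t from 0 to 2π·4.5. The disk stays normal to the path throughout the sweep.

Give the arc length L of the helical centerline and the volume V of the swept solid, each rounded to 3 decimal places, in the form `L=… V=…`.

2πR = 2π·44 = 276.460154
per-turn = √(276.460154² + 23.5²) = √(76430.2165 + 552.25) = √76982.4665 = 277.457144
L = 4.5 × 277.457144 = 1248.557146
V = π·3.5² × L = 38.484510 × 1248.557146 = 48050.109970

L=1248.557 V=48050.110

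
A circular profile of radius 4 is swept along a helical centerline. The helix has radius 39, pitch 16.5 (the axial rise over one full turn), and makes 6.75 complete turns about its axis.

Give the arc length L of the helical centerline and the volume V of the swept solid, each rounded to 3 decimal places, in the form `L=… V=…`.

L=1657.794 V=83329.815

2πR = 2π·39 = 245.044227
per-turn = √(245.044227² + 16.5²) = √(60046.6732 + 272.25) = √60318.9232 = 245.599111
L = 6.75 × 245.599111 = 1657.793997
V = π·4² × L = 50.265482 × 1657.793997 = 83329.815085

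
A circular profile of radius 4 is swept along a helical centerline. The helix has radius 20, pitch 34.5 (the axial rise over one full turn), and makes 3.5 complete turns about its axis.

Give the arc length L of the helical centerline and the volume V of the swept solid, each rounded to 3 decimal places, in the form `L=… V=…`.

2πR = 2π·20 = 125.663706
per-turn = √(125.663706² + 34.5²) = √(15791.3670 + 1190.25) = √16981.6170 = 130.313534
L = 3.5 × 130.313534 = 456.097368
V = π·4² × L = 50.265482 × 456.097368 = 22925.954232

L=456.097 V=22925.954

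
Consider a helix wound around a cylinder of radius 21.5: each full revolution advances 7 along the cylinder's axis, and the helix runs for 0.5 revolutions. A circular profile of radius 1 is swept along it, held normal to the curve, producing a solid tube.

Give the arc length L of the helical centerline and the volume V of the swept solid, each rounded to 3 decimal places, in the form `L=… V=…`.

L=67.635 V=212.481

2πR = 2π·21.5 = 135.088484
per-turn = √(135.088484² + 7²) = √(18248.8985 + 49) = √18297.8985 = 135.269725
L = 0.5 × 135.269725 = 67.634863
V = π·1² × L = 3.141593 × 67.634863 = 212.481187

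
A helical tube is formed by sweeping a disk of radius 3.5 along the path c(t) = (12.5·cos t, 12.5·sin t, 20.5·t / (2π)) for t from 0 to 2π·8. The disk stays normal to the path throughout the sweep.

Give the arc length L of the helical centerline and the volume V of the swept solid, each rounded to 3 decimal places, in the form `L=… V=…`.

2πR = 2π·12.5 = 78.539816
per-turn = √(78.539816² + 20.5²) = √(6168.5028 + 420.25) = √6588.7528 = 81.171132
L = 8 × 81.171132 = 649.369060
V = π·3.5² × L = 38.484510 × 649.369060 = 24990.650086

L=649.369 V=24990.650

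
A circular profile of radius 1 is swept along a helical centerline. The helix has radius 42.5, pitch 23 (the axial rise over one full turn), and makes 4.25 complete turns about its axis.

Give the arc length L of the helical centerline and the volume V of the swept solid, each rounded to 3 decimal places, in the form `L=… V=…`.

2πR = 2π·42.5 = 267.035376
per-turn = √(267.035376² + 23²) = √(71307.8918 + 529) = √71836.8918 = 268.024051
L = 4.25 × 268.024051 = 1139.102216
V = π·1² × L = 3.141593 × 1139.102216 = 3578.595153

L=1139.102 V=3578.595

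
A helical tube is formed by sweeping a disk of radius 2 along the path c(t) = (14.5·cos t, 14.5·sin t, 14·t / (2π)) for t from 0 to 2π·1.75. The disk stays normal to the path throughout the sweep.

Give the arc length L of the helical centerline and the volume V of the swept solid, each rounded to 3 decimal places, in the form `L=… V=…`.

2πR = 2π·14.5 = 91.106187
per-turn = √(91.106187² + 14²) = √(8300.3373 + 196) = √8496.3373 = 92.175579
L = 1.75 × 92.175579 = 161.307263
V = π·2² × L = 12.566371 × 161.307263 = 2027.046845

L=161.307 V=2027.047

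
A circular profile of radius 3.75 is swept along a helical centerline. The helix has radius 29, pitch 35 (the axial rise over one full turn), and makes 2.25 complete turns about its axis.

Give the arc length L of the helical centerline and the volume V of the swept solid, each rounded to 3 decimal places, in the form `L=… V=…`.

L=417.473 V=18443.376

2πR = 2π·29 = 182.212374
per-turn = √(182.212374² + 35²) = √(33201.3492 + 1225) = √34426.3492 = 185.543389
L = 2.25 × 185.543389 = 417.472625
V = π·3.75² × L = 44.178647 × 417.472625 = 18443.375615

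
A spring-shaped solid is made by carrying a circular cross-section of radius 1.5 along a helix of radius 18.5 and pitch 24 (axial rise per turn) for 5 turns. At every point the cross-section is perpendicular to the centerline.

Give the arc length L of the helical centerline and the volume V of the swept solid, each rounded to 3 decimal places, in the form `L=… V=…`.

2πR = 2π·18.5 = 116.238928
per-turn = √(116.238928² + 24²) = √(13511.4884 + 576) = √14087.4884 = 118.690726
L = 5 × 118.690726 = 593.453630
V = π·1.5² × L = 7.068583 × 593.453630 = 4194.876518

L=593.454 V=4194.877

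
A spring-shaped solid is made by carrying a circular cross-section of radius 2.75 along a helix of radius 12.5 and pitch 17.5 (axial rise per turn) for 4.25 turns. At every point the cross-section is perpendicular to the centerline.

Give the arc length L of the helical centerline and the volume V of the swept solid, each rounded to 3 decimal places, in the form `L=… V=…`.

L=341.980 V=8124.858

2πR = 2π·12.5 = 78.539816
per-turn = √(78.539816² + 17.5²) = √(6168.5028 + 306.25) = √6474.7528 = 80.465848
L = 4.25 × 80.465848 = 341.979855
V = π·2.75² × L = 23.758294 × 341.979855 = 8124.858100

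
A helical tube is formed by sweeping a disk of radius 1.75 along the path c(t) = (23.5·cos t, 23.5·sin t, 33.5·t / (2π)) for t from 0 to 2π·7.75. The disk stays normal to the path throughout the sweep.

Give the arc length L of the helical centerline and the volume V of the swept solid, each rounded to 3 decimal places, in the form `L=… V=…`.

2πR = 2π·23.5 = 147.654855
per-turn = √(147.654855² + 33.5²) = √(21801.9561 + 1122.25) = √22924.2061 = 151.407418
L = 7.75 × 151.407418 = 1173.407487
V = π·1.75² × L = 9.621128 × 1173.407487 = 11289.503042

L=1173.407 V=11289.503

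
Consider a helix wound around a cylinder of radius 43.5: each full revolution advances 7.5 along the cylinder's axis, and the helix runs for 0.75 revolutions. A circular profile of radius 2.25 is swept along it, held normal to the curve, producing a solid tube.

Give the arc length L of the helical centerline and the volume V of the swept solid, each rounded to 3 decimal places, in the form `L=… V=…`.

2πR = 2π·43.5 = 273.318561
per-turn = √(273.318561² + 7.5²) = √(74703.0357 + 56.25) = √74759.2857 = 273.421443
L = 0.75 × 273.421443 = 205.066083
V = π·2.25² × L = 15.904313 × 205.066083 = 3261.435123

L=205.066 V=3261.435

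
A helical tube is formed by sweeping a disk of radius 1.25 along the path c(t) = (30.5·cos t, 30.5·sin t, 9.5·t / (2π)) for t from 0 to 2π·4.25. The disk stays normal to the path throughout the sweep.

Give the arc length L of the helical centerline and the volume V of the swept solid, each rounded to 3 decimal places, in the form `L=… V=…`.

L=815.458 V=4002.870

2πR = 2π·30.5 = 191.637152
per-turn = √(191.637152² + 9.5²) = √(36724.7980 + 90.25) = √36815.0480 = 191.872478
L = 4.25 × 191.872478 = 815.458033
V = π·1.25² × L = 4.908739 × 815.458033 = 4002.870261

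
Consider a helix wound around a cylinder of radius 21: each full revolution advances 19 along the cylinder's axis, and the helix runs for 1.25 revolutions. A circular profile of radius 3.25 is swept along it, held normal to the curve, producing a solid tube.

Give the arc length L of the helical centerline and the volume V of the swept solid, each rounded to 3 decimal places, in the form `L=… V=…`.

L=166.635 V=5529.455

2πR = 2π·21 = 131.946891
per-turn = √(131.946891² + 19²) = √(17409.9822 + 361) = √17770.9822 = 133.307847
L = 1.25 × 133.307847 = 166.634809
V = π·3.25² × L = 33.183072 × 166.634809 = 5529.454938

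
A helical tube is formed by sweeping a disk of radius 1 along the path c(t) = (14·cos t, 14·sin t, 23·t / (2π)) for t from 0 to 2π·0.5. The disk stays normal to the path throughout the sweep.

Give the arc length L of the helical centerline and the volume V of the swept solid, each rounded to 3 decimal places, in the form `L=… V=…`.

2πR = 2π·14 = 87.964594
per-turn = √(87.964594² + 23²) = √(7737.7699 + 529) = √8266.7699 = 90.921779
L = 0.5 × 90.921779 = 45.460889
V = π·1² × L = 3.141593 × 45.460889 = 142.819596

L=45.461 V=142.820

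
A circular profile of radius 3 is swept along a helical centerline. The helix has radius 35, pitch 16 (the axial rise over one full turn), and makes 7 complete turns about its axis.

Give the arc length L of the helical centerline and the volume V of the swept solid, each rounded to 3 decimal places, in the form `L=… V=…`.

L=1543.449 V=43640.003

2πR = 2π·35 = 219.911486
per-turn = √(219.911486² + 16²) = √(48361.0616 + 256) = √48617.0616 = 220.492770
L = 7 × 220.492770 = 1543.449389
V = π·3² × L = 28.274334 × 1543.449389 = 43640.003358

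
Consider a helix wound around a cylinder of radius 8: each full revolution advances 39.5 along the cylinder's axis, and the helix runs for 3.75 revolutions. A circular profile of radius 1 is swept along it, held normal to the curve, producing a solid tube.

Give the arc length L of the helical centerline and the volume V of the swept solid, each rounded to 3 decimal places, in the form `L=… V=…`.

2πR = 2π·8 = 50.265482
per-turn = √(50.265482² + 39.5²) = √(2526.6187 + 1560.25) = √4086.8687 = 63.928622
L = 3.75 × 63.928622 = 239.732333
V = π·1² × L = 3.141593 × 239.732333 = 753.141336

L=239.732 V=753.141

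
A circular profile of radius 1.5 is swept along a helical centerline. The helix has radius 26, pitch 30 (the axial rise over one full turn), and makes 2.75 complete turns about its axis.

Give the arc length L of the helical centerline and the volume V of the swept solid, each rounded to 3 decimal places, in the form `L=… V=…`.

L=456.760 V=3228.647

2πR = 2π·26 = 163.362818
per-turn = √(163.362818² + 30²) = √(26687.4103 + 900) = √27587.4103 = 166.094582
L = 2.75 × 166.094582 = 456.760102
V = π·1.5² × L = 7.068583 × 456.760102 = 3228.646904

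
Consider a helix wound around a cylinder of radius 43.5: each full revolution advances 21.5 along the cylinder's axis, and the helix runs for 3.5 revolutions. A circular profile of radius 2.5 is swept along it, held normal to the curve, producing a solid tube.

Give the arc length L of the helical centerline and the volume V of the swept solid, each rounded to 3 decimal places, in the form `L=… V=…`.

L=959.570 V=18841.115

2πR = 2π·43.5 = 273.318561
per-turn = √(273.318561² + 21.5²) = √(74703.0357 + 462.25) = √75165.2857 = 274.162882
L = 3.5 × 274.162882 = 959.570086
V = π·2.5² × L = 19.634954 × 959.570086 = 18841.114580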